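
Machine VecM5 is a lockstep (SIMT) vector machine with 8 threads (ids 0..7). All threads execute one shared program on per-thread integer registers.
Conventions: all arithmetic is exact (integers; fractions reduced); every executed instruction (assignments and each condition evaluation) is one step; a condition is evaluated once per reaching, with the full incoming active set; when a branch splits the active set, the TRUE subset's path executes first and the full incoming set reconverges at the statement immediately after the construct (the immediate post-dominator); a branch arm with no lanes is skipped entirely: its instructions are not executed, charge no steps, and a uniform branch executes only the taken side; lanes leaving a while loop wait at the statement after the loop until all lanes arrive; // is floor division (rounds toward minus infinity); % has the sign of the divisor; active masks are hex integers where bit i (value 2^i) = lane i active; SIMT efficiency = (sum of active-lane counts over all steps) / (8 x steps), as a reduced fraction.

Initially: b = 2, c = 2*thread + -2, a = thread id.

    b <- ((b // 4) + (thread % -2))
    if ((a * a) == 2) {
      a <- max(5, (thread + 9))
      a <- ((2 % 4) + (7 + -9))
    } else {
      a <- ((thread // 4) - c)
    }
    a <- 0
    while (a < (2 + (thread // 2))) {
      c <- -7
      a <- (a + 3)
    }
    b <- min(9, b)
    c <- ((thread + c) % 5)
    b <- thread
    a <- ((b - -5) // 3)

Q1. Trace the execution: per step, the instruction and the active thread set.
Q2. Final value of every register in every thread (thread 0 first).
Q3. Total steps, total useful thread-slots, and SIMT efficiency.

step 0: b <- ((b // 4) + (thread % -2)) 0xff
step 1: eval ((a * a) == 2)          0xff
step 2: a <- ((thread // 4) - c)     0xff
step 3: a <- 0                       0xff
step 4: eval (a < (2 + (thread // 2))) 0xff
step 5: c <- -7                      0xff
step 6: a <- (a + 3)                 0xff
step 7: eval (a < (2 + (thread // 2))) 0xff
step 8: c <- -7                      0xf0
step 9: a <- (a + 3)                 0xf0
step 10: eval (a < (2 + (thread // 2))) 0xf0
step 11: b <- min(9, b)               0xff
step 12: c <- ((thread + c) % 5)      0xff
step 13: b <- thread                  0xff
step 14: a <- ((b - -5) // 3)         0xff

Answer: 15 steps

b: 0,1,2,3,4,5,6,7
c: 3,4,0,1,2,3,4,0
a: 1,2,2,2,3,3,3,4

steps = 15; useful = 108; efficiency = 108/120 = 9/10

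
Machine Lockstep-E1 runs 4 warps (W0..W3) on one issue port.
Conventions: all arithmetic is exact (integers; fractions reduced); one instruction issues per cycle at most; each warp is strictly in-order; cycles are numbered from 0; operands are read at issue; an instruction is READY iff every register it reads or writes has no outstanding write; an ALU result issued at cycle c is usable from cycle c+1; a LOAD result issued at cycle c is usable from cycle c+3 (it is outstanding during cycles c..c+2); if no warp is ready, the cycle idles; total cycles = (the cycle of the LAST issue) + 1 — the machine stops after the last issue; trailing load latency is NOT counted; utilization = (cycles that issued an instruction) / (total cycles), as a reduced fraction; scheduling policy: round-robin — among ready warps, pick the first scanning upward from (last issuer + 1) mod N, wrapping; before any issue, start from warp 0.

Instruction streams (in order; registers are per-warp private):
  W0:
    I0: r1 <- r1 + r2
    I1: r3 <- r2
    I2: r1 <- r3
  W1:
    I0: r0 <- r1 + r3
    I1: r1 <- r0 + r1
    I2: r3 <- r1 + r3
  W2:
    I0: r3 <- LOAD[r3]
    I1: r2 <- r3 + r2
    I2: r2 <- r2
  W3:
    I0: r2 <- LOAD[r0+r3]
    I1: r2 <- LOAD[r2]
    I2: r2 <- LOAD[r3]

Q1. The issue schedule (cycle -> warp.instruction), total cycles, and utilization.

cycle 0: W0.I0
cycle 1: W1.I0
cycle 2: W2.I0
cycle 3: W3.I0
cycle 4: W0.I1
cycle 5: W1.I1
cycle 6: W2.I1
cycle 7: W3.I1
cycle 8: W0.I2
cycle 9: W1.I2
cycle 10: W2.I2
cycle 11: W3.I2

Answer: 12 cycles, utilization 1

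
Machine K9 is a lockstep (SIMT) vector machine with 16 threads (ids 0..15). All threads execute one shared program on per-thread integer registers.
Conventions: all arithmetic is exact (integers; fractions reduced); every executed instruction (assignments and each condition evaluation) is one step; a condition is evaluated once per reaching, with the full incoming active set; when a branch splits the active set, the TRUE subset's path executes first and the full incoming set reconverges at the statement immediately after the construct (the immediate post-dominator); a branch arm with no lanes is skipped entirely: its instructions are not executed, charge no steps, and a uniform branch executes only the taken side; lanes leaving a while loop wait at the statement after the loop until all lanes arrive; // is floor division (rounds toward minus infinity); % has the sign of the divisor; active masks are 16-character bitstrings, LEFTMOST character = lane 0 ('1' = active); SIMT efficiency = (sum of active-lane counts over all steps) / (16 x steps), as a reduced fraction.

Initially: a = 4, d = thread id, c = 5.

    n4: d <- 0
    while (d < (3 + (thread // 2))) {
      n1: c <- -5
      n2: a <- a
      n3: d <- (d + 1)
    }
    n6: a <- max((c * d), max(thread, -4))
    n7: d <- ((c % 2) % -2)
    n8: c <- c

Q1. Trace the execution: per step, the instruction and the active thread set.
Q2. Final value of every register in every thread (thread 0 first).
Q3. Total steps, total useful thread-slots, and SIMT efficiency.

step 0: d <- 0                       1111111111111111
step 1: eval (d < (3 + (thread // 2))) 1111111111111111
step 2: c <- -5                      1111111111111111
step 3: a <- a                       1111111111111111
step 4: d <- (d + 1)                 1111111111111111
step 5: eval (d < (3 + (thread // 2))) 1111111111111111
step 6: c <- -5                      1111111111111111
step 7: a <- a                       1111111111111111
step 8: d <- (d + 1)                 1111111111111111
step 9: eval (d < (3 + (thread // 2))) 1111111111111111
step 10: c <- -5                      1111111111111111
step 11: a <- a                       1111111111111111
step 12: d <- (d + 1)                 1111111111111111
step 13: eval (d < (3 + (thread // 2))) 1111111111111111
step 14: c <- -5                      0011111111111111
step 15: a <- a                       0011111111111111
step 16: d <- (d + 1)                 0011111111111111
step 17: eval (d < (3 + (thread // 2))) 0011111111111111
step 18: c <- -5                      0000111111111111
step 19: a <- a                       0000111111111111
step 20: d <- (d + 1)                 0000111111111111
step 21: eval (d < (3 + (thread // 2))) 0000111111111111
step 22: c <- -5                      0000001111111111
step 23: a <- a                       0000001111111111
step 24: d <- (d + 1)                 0000001111111111
step 25: eval (d < (3 + (thread // 2))) 0000001111111111
step 26: c <- -5                      0000000011111111
step 27: a <- a                       0000000011111111
step 28: d <- (d + 1)                 0000000011111111
step 29: eval (d < (3 + (thread // 2))) 0000000011111111
step 30: c <- -5                      0000000000111111
step 31: a <- a                       0000000000111111
step 32: d <- (d + 1)                 0000000000111111
step 33: eval (d < (3 + (thread // 2))) 0000000000111111
step 34: c <- -5                      0000000000001111
step 35: a <- a                       0000000000001111
step 36: d <- (d + 1)                 0000000000001111
step 37: eval (d < (3 + (thread // 2))) 0000000000001111
step 38: c <- -5                      0000000000000011
step 39: a <- a                       0000000000000011
step 40: d <- (d + 1)                 0000000000000011
step 41: eval (d < (3 + (thread // 2))) 0000000000000011
step 42: a <- max((c * d), max(thread, -4)) 1111111111111111
step 43: d <- ((c % 2) % -2)          1111111111111111
step 44: c <- c                       1111111111111111

Answer: 45 steps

a: 0,1,2,3,4,5,6,7,8,9,10,11,12,13,14,15
d: -1,-1,-1,-1,-1,-1,-1,-1,-1,-1,-1,-1,-1,-1,-1,-1
c: -5,-5,-5,-5,-5,-5,-5,-5,-5,-5,-5,-5,-5,-5,-5,-5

steps = 45; useful = 496; efficiency = 496/720 = 31/45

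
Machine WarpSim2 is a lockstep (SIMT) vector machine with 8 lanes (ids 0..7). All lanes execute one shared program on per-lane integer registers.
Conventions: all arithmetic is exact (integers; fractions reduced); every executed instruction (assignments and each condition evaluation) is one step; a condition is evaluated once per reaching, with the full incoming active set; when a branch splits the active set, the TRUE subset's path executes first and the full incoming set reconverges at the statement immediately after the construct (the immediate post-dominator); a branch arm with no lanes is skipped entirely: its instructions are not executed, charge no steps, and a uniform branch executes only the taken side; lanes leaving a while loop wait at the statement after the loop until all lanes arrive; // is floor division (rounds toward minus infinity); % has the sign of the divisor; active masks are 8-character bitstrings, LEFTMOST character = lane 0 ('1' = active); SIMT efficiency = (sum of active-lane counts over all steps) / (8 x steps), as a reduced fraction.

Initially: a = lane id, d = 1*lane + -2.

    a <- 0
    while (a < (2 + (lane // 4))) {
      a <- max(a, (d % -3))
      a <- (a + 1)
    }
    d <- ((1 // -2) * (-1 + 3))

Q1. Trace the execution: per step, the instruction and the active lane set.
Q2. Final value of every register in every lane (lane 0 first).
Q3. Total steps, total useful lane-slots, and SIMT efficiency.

step 0: a <- 0                       11111111
step 1: eval (a < (2 + (lane // 4))) 11111111
step 2: a <- max(a, (d % -3))        11111111
step 3: a <- (a + 1)                 11111111
step 4: eval (a < (2 + (lane // 4))) 11111111
step 5: a <- max(a, (d % -3))        11111111
step 6: a <- (a + 1)                 11111111
step 7: eval (a < (2 + (lane // 4))) 11111111
step 8: a <- max(a, (d % -3))        00001111
step 9: a <- (a + 1)                 00001111
step 10: eval (a < (2 + (lane // 4))) 00001111
step 11: d <- ((1 // -2) * (-1 + 3))  11111111

Answer: 12 steps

a: 2,2,2,2,3,3,3,3
d: -2,-2,-2,-2,-2,-2,-2,-2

steps = 12; useful = 84; efficiency = 84/96 = 7/8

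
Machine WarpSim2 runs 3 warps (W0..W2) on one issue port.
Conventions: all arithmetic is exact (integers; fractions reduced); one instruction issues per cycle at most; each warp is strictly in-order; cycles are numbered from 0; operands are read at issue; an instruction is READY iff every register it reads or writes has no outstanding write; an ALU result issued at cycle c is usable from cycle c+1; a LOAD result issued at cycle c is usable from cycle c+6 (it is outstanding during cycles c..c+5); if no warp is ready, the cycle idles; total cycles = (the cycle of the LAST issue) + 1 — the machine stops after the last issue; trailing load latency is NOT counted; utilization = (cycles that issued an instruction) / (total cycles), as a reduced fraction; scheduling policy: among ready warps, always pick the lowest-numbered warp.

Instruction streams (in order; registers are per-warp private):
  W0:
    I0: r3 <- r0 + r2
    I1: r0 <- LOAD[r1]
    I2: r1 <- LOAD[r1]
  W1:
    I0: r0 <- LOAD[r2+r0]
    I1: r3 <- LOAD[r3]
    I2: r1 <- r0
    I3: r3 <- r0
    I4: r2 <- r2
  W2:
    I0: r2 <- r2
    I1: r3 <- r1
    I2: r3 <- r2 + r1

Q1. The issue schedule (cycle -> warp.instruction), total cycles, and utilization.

cycle 0: W0.I0
cycle 1: W0.I1
cycle 2: W0.I2
cycle 3: W1.I0
cycle 4: W1.I1
cycle 5: W2.I0
cycle 6: W2.I1
cycle 7: W2.I2
cycle 8: idle
cycle 9: W1.I2
cycle 10: W1.I3
cycle 11: W1.I4

Answer: 12 cycles, utilization 11/12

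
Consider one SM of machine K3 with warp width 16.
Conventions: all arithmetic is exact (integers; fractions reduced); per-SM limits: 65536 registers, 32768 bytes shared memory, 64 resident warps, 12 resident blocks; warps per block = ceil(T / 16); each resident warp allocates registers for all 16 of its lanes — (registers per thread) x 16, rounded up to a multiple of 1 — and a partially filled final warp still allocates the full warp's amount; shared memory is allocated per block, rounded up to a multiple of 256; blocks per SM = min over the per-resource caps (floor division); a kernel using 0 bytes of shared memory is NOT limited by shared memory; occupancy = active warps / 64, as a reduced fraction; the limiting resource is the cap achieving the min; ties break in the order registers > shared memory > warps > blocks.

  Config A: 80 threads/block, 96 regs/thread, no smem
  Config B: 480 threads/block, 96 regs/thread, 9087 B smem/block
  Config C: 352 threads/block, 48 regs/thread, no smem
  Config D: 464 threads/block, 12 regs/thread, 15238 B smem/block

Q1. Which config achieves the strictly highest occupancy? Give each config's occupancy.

occupancies: A 5/8, B 15/32, C 11/16, D 29/32

Answer: D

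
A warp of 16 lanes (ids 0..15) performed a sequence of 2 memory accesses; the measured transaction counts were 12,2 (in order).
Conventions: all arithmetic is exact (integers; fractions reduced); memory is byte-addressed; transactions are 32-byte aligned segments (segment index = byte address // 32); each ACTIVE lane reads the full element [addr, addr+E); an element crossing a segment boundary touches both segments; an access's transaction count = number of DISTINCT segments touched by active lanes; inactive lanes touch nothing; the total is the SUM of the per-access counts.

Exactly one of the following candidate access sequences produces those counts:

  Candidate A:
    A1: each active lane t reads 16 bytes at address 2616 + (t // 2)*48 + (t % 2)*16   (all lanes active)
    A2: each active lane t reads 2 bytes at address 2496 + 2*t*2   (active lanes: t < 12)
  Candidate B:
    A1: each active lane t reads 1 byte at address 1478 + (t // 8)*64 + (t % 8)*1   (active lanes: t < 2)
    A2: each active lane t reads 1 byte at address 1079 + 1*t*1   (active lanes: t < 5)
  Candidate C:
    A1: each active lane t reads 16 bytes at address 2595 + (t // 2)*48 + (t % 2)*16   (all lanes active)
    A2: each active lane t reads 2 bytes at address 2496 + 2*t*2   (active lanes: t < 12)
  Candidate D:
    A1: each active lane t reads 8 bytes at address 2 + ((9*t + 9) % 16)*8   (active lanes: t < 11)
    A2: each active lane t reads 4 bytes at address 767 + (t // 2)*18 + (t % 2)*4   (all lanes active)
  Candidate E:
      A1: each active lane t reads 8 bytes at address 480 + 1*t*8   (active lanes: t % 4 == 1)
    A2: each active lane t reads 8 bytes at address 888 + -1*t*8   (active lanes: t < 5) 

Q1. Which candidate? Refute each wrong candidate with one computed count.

A: A1 gives 13 transactions, not 12
B: A1 gives 1 transaction, not 12
D: A1 gives 5 transactions, not 12
E: A1 gives 4 transactions, not 12
C: all counts match (12,2)

Answer: C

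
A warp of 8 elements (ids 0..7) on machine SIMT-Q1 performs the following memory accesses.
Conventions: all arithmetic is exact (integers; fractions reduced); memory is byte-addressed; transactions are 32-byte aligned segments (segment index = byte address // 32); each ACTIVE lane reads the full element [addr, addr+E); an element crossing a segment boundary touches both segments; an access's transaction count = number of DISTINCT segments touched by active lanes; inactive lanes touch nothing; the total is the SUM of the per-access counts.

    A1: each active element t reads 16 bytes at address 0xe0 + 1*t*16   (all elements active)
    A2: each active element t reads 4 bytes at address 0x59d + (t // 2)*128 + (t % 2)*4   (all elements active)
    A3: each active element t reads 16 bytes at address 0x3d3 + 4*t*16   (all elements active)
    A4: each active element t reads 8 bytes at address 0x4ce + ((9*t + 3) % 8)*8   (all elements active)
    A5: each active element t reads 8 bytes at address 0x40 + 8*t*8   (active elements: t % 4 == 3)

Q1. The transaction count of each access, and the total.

A1: 4 transactions
A2: 8 transactions
A3: 16 transactions
A4: 3 transactions
A5: 2 transactions

Answer: 4,8,16,3,2; total 33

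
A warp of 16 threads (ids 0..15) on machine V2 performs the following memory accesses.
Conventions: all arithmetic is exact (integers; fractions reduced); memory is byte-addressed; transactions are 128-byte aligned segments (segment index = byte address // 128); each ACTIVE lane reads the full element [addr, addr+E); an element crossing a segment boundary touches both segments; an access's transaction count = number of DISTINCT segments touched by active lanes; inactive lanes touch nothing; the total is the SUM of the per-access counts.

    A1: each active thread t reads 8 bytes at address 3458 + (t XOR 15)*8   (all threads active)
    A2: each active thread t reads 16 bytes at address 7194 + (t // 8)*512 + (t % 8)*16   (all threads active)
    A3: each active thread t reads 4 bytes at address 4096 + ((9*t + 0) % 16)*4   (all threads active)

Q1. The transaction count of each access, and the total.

A1: 2 transactions
A2: 4 transactions
A3: 1 transaction

Answer: 2,4,1; total 7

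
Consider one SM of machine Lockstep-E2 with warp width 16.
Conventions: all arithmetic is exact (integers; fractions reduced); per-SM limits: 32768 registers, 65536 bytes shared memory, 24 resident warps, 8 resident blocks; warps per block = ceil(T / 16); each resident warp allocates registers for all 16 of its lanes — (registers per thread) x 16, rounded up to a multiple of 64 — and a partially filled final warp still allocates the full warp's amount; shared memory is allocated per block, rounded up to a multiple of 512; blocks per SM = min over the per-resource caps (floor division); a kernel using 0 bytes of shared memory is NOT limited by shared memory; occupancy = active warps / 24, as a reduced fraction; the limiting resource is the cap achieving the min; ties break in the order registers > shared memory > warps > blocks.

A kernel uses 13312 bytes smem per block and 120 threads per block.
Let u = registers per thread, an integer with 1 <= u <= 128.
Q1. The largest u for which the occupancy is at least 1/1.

Answer: u = 84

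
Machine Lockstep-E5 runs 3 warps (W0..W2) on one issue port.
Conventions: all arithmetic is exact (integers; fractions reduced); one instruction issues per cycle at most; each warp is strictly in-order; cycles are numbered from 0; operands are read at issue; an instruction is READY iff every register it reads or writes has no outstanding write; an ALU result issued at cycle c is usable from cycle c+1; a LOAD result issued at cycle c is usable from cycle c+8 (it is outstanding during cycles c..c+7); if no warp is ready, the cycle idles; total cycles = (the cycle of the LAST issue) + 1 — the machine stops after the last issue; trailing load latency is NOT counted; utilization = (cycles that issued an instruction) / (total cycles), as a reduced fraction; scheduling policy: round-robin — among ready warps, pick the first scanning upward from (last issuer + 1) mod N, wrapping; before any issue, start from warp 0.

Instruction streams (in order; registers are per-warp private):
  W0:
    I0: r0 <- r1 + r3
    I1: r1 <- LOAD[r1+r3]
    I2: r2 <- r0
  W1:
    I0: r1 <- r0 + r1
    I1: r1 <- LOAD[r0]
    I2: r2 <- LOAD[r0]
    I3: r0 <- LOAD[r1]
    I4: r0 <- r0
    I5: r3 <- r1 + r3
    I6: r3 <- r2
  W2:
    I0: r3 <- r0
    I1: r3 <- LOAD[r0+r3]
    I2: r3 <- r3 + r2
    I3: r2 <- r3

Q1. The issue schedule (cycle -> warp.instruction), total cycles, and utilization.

cycle 0: W0.I0
cycle 1: W1.I0
cycle 2: W2.I0
cycle 3: W0.I1
cycle 4: W1.I1
cycle 5: W2.I1
cycle 6: W0.I2
cycle 7: W1.I2
cycle 8: idle
cycle 9: idle
cycle 10: idle
cycle 11: idle
cycle 12: W1.I3
cycle 13: W2.I2
cycle 14: W2.I3
cycle 15: idle
cycle 16: idle
cycle 17: idle
cycle 18: idle
cycle 19: idle
cycle 20: W1.I4
cycle 21: W1.I5
cycle 22: W1.I6

Answer: 23 cycles, utilization 14/23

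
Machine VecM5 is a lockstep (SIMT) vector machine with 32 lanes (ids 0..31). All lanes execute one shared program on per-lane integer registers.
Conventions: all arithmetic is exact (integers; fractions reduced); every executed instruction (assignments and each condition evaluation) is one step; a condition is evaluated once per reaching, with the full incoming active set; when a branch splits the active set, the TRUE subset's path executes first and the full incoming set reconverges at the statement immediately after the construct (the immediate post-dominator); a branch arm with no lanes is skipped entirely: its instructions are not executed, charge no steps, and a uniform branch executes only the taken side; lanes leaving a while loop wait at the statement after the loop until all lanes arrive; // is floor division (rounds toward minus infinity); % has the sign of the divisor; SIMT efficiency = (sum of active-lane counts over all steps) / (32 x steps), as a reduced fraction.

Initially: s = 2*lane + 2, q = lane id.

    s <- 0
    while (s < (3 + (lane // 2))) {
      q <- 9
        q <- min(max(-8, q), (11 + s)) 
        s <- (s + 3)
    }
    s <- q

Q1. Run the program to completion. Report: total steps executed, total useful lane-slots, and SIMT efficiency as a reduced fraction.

Answer: 27 steps, 584 useful, 73/108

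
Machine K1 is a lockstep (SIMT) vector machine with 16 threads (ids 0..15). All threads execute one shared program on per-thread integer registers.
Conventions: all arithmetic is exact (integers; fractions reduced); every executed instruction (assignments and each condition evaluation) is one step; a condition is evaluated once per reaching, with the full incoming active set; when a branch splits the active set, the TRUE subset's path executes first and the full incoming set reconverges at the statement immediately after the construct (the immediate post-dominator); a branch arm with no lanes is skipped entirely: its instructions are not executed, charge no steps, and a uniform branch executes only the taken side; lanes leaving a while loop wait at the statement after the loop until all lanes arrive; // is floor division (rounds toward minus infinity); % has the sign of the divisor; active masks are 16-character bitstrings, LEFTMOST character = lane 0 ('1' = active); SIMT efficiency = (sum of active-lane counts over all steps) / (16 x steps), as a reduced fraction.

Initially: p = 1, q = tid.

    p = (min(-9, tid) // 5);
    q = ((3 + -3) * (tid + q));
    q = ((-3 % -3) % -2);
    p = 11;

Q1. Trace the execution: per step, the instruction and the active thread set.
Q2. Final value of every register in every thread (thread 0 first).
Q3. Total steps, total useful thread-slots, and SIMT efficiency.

step 0: p <- (min(-9, tid) // 5)     1111111111111111
step 1: q <- ((3 + -3) * (tid + q))  1111111111111111
step 2: q <- ((-3 % -3) % -2)        1111111111111111
step 3: p <- 11                      1111111111111111

Answer: 4 steps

p: 11,11,11,11,11,11,11,11,11,11,11,11,11,11,11,11
q: 0,0,0,0,0,0,0,0,0,0,0,0,0,0,0,0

steps = 4; useful = 64; efficiency = 64/64 = 1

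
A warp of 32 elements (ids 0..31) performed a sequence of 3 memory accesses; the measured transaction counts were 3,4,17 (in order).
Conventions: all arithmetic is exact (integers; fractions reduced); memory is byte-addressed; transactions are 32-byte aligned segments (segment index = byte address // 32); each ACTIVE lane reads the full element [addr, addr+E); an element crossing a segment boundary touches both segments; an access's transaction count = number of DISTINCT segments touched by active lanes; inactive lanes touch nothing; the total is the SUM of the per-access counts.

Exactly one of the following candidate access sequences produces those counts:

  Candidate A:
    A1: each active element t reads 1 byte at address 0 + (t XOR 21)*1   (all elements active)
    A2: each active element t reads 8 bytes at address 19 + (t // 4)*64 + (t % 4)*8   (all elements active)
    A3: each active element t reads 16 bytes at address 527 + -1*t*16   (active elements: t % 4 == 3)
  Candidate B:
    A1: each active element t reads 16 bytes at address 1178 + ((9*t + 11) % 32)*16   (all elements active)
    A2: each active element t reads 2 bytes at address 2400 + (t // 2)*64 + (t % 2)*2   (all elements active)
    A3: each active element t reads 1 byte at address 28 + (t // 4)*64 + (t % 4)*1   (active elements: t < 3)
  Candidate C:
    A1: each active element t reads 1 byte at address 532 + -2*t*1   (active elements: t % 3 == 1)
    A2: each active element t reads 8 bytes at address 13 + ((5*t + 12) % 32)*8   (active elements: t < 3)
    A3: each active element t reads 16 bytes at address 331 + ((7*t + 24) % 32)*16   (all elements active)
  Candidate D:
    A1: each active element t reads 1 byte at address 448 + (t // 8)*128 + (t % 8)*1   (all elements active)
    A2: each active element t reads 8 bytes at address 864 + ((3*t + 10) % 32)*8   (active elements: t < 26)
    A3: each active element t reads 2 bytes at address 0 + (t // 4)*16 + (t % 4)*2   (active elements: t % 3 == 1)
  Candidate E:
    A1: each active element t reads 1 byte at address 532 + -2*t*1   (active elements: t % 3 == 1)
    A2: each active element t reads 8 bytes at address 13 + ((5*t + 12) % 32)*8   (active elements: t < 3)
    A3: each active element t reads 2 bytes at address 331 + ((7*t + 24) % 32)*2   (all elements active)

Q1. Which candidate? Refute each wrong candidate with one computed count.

A: A1 gives 1 transaction, not 3
B: A1 gives 17 transactions, not 3
D: A1 gives 4 transactions, not 3
E: A3 gives 3 transactions, not 17
C: all counts match (3,4,17)

Answer: C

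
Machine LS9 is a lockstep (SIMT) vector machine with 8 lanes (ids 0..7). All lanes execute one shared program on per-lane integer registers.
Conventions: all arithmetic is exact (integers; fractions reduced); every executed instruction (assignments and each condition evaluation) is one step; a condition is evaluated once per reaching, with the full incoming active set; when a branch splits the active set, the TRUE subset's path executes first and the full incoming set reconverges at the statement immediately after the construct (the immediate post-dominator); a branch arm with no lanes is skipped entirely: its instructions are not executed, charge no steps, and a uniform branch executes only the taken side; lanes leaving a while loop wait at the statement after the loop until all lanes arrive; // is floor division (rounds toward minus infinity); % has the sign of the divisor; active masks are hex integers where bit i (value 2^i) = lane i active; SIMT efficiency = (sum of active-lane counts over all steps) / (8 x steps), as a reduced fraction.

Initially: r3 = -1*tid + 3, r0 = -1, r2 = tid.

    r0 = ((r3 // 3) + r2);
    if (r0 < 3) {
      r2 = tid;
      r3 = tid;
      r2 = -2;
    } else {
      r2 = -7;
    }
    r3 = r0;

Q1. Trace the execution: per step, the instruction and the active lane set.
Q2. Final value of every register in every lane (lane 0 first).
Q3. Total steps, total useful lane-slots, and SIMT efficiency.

step 0: r0 <- ((r3 // 3) + r2)       0xff
step 1: eval (r0 < 3)                0xff
step 2: r2 <- tid                    0x07
step 3: r3 <- tid                    0x07
step 4: r2 <- -2                     0x07
step 5: r2 <- -7                     0xf8
step 6: r3 <- r0                     0xff

Answer: 7 steps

r3: 1,1,2,3,3,4,5,5
r0: 1,1,2,3,3,4,5,5
r2: -2,-2,-2,-7,-7,-7,-7,-7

steps = 7; useful = 38; efficiency = 38/56 = 19/28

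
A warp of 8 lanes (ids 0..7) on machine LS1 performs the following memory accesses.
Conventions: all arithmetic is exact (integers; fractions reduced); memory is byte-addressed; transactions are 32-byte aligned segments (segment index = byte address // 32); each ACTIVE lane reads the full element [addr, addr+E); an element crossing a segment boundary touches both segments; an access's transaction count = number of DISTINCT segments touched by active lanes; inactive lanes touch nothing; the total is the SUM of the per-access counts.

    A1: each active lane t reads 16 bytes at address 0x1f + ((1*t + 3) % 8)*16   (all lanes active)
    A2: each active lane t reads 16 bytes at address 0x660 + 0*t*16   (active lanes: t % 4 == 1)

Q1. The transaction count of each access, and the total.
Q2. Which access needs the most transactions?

A1: 5 transactions
A2: 1 transaction

Answer: 5,1; total 6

Answer: A1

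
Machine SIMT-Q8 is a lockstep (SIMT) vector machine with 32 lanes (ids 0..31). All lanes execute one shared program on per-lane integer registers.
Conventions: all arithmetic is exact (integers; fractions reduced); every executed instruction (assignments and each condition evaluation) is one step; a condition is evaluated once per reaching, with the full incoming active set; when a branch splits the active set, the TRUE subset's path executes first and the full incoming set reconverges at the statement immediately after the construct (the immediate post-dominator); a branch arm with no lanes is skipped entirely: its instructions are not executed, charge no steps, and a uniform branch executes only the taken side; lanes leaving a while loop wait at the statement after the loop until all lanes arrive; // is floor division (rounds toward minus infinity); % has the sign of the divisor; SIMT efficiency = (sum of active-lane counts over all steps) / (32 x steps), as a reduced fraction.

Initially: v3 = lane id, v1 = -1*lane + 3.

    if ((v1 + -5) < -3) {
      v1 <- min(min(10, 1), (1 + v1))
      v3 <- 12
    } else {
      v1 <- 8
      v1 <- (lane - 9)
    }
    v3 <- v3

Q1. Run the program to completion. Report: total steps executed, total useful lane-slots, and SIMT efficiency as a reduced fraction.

Answer: 6 steps, 128 useful, 2/3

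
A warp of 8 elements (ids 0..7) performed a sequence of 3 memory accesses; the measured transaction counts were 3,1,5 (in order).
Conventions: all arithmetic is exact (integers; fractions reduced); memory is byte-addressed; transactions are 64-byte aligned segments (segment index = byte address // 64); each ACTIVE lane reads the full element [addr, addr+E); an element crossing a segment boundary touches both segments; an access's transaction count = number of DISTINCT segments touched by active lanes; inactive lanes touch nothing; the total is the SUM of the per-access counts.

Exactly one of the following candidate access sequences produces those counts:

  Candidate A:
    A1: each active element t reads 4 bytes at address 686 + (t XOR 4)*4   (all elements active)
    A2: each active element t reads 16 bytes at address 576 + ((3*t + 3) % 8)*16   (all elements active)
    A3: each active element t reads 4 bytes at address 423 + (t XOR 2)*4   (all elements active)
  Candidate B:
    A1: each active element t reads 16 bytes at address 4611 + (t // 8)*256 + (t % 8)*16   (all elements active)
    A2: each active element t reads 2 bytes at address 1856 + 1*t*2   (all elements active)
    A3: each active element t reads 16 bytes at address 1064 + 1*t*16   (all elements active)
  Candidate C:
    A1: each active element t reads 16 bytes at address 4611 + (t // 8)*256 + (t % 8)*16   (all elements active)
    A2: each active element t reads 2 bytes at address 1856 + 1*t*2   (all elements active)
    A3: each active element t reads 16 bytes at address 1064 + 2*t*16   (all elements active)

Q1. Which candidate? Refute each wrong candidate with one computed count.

A: A1 gives 2 transactions, not 3
B: A3 gives 3 transactions, not 5
C: all counts match (3,1,5)

Answer: C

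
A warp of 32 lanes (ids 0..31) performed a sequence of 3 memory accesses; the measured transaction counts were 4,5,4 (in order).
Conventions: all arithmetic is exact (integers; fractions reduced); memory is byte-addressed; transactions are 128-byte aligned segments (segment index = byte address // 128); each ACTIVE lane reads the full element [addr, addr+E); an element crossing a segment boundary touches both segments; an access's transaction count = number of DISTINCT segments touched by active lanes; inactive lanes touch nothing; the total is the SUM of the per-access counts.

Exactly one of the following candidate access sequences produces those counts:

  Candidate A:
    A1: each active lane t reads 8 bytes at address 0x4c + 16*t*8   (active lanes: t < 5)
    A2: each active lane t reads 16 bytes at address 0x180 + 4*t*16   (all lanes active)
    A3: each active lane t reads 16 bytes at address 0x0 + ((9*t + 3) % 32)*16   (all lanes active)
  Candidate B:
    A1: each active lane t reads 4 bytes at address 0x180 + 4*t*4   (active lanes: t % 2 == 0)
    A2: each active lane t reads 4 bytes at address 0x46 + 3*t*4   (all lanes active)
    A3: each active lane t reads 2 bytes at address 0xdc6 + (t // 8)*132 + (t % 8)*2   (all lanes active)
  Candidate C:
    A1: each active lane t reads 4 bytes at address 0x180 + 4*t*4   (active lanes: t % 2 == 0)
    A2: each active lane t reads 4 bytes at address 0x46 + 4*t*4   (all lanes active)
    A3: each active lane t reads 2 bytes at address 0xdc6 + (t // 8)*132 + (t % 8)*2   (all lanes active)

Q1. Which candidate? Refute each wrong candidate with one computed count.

A: A1 gives 5 transactions, not 4
B: A2 gives 4 transactions, not 5
C: all counts match (4,5,4)

Answer: C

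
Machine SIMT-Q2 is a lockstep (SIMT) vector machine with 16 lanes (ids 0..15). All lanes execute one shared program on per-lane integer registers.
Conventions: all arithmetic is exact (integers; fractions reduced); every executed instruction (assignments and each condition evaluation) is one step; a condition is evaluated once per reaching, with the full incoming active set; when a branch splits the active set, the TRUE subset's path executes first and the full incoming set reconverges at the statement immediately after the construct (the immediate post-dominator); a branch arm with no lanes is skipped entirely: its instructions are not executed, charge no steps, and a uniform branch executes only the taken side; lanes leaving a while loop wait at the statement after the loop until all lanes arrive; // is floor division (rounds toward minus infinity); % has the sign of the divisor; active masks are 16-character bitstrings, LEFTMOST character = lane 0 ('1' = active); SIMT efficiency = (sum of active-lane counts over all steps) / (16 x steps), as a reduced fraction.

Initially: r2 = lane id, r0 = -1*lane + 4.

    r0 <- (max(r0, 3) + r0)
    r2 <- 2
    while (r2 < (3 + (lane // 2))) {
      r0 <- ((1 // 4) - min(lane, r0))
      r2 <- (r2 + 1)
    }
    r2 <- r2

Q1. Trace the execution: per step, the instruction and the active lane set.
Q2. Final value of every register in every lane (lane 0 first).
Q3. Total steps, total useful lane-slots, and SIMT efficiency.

step 0: r0 <- (max(r0, 3) + r0)      1111111111111111
step 1: r2 <- 2                      1111111111111111
step 2: eval (r2 < (3 + (lane // 2))) 1111111111111111
step 3: r0 <- ((1 // 4) - min(lane, r0)) 1111111111111111
step 4: r2 <- (r2 + 1)               1111111111111111
step 5: eval (r2 < (3 + (lane // 2))) 1111111111111111
step 6: r0 <- ((1 // 4) - min(lane, r0)) 0011111111111111
step 7: r2 <- (r2 + 1)               0011111111111111
step 8: eval (r2 < (3 + (lane // 2))) 0011111111111111
step 9: r0 <- ((1 // 4) - min(lane, r0)) 0000111111111111
step 10: r2 <- (r2 + 1)               0000111111111111
step 11: eval (r2 < (3 + (lane // 2))) 0000111111111111
step 12: r0 <- ((1 // 4) - min(lane, r0)) 0000001111111111
step 13: r2 <- (r2 + 1)               0000001111111111
step 14: eval (r2 < (3 + (lane // 2))) 0000001111111111
step 15: r0 <- ((1 // 4) - min(lane, r0)) 0000000011111111
step 16: r2 <- (r2 + 1)               0000000011111111
step 17: eval (r2 < (3 + (lane // 2))) 0000000011111111
step 18: r0 <- ((1 // 4) - min(lane, r0)) 0000000000111111
step 19: r2 <- (r2 + 1)               0000000000111111
step 20: eval (r2 < (3 + (lane // 2))) 0000000000111111
step 21: r0 <- ((1 // 4) - min(lane, r0)) 0000000000001111
step 22: r2 <- (r2 + 1)               0000000000001111
step 23: eval (r2 < (3 + (lane // 2))) 0000000000001111
step 24: r0 <- ((1 // 4) - min(lane, r0)) 0000000000000011
step 25: r2 <- (r2 + 1)               0000000000000011
step 26: eval (r2 < (3 + (lane // 2))) 0000000000000011
step 27: r2 <- r2                     1111111111111111

Answer: 28 steps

r2: 3,3,4,4,5,5,6,6,7,7,8,8,9,9,10,10
r0: 0,-1,2,3,-3,-2,1,0,1,2,-3,-4,5,6,-7,-8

steps = 28; useful = 280; efficiency = 280/448 = 5/8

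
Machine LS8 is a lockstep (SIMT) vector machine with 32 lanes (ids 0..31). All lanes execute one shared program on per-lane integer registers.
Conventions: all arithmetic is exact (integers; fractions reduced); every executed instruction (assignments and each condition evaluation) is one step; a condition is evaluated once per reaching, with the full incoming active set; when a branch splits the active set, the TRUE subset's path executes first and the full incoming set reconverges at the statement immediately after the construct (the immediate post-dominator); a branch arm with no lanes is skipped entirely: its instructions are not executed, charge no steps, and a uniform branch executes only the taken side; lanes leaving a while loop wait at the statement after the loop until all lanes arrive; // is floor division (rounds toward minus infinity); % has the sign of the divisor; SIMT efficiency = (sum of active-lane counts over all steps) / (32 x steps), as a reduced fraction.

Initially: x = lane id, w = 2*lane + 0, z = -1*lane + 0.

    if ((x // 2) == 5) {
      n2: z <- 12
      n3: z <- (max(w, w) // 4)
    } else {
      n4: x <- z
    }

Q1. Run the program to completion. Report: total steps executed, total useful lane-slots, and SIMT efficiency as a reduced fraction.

Answer: 4 steps, 66 useful, 33/64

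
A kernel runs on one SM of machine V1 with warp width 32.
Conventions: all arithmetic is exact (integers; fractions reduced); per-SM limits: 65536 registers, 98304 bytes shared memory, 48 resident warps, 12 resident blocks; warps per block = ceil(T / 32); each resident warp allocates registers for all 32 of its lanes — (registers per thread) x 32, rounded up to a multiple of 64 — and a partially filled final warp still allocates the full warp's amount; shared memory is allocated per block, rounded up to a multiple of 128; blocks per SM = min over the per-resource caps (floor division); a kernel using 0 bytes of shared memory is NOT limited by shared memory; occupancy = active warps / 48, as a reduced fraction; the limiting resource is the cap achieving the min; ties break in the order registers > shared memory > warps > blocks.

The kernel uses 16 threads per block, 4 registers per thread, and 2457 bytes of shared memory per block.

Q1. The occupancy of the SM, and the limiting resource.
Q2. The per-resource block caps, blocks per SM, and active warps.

Answer: occupancy 1/4, limited by blocks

registers: 512 blocks
shared memory: 38 blocks
warps: 48 blocks
blocks: 12 blocks

Answer: 12 blocks, 12 active warps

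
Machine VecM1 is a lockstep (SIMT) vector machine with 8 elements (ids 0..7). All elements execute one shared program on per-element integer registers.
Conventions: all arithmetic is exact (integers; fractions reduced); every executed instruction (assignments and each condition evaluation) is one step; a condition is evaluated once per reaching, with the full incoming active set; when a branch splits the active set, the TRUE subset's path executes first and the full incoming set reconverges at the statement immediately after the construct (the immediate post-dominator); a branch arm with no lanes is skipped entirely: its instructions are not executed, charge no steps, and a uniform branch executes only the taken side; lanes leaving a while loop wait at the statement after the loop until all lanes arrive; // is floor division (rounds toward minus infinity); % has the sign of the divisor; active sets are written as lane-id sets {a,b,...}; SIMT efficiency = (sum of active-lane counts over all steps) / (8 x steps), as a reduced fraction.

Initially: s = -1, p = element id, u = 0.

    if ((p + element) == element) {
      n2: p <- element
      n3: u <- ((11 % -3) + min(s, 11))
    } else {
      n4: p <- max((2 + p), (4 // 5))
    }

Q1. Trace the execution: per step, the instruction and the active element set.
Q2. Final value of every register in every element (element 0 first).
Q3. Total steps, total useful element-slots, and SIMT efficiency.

step 0: eval ((p + element) == element) {0,1,2,3,4,5,6,7}
step 1: p <- element                 {0}
step 2: u <- ((11 % -3) + min(s, 11)) {0}
step 3: p <- max((2 + p), (4 // 5))  {1,2,3,4,5,6,7}

Answer: 4 steps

s: -1,-1,-1,-1,-1,-1,-1,-1
p: 0,3,4,5,6,7,8,9
u: -2,0,0,0,0,0,0,0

steps = 4; useful = 17; efficiency = 17/32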